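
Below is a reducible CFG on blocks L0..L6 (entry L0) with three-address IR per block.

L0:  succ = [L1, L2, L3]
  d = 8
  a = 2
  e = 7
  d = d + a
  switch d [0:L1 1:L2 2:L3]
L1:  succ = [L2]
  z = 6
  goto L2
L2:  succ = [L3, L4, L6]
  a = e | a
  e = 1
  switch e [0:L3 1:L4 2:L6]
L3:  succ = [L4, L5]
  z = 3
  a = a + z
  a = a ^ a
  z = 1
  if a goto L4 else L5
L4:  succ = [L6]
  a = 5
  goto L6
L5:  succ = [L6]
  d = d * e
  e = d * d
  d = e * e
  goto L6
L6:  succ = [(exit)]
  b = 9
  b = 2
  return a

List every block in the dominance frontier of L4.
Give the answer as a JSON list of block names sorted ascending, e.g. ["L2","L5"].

Answer: ["L6"]

Derivation:
idom tree: L1←L0 L2←L0 L3←L0 L4←L0 L5←L3 L6←L0
Join-block Dom:
  L2: preds {L0,L1}: {L0} ∩ {L0,L1} = {L0}; idom=L0
  L3: preds {L0,L2}: {L0} ∩ {L0,L2} = {L0}; idom=L0
  L4: preds {L2,L3}: {L0,L2} ∩ {L0,L3} = {L0}; idom=L0
  L6: preds {L2,L4,L5}: {L0,L2} ∩ {L0,L4} ∩ {L0,L3,L5} = {L0}; idom=L0

DF walk-up:
  join L2 pred L0: · stop@L0
  join L2 pred L1: L1 stop@L0
  join L3 pred L0: · stop@L0
  join L3 pred L2: L2 stop@L0
  join L4 pred L2: L2 stop@L0
  join L4 pred L3: L3 stop@L0
  join L6 pred L2: L2 stop@L0
  join L6 pred L4: L4 stop@L0
  join L6 pred L5: L5→L3 stop@L0
  L0: DF=∅
  L1: DF={L2}
  L2: DF={L3,L4,L6}
  L3: DF={L4,L6}
  L4: DF={L6}
  L5: DF={L6}
  L6: DF=∅

DF(L4) = ["L6"]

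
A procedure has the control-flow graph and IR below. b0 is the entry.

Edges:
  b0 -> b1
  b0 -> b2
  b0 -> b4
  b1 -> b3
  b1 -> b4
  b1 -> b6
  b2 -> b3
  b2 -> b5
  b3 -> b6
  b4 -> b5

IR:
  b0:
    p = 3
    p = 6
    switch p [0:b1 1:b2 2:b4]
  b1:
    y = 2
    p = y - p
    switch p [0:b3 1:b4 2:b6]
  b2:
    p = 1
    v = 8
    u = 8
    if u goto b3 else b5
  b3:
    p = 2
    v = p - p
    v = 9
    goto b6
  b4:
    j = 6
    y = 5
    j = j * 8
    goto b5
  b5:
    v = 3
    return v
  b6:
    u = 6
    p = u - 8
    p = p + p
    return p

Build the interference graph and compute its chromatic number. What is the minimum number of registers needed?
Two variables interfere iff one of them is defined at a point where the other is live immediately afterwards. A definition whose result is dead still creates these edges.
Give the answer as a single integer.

Answer: 2

Working:
Per-block:
  b0: def={p} ue=∅
  b1: def={p,y} ue={p}
  b2: def={p,u,v} ue=∅
  b3: def={p,v} ue=∅
  b4: def={j,y} ue=∅
  b5: def={v} ue=∅
  b6: def={p,u} ue=∅

Live sets:
  b0 li=∅ lo={p}
  b1 li={p} lo=∅
  b2 li=∅ lo=∅
  b3 li=∅ lo=∅
  b4 li=∅ lo=∅
  b5 li=∅ lo=∅
  b6 li=∅ lo=∅

Interfere edges:
  j — {y}
  p — {y}
  u — ∅
  v — ∅
  y — {j,p}

Colouring:
  clique {j,y} ⇒ need ≥ 2
  2-colouring: r0={u,v,y}  r1={j,p}
  χ = 2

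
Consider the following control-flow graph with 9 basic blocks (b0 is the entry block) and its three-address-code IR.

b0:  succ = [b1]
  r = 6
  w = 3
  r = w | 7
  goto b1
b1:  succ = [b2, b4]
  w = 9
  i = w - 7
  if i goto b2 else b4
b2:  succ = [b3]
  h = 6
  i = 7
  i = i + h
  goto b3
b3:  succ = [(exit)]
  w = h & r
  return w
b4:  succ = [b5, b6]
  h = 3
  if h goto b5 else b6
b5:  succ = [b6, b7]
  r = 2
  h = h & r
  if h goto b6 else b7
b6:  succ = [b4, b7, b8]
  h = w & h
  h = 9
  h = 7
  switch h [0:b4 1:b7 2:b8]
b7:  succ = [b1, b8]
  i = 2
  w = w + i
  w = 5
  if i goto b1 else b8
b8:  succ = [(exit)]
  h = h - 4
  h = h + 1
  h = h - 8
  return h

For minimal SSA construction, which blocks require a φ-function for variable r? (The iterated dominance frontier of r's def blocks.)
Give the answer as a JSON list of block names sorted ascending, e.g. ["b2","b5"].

idom tree: b1←b0 b2←b1 b3←b2 b4←b1 b5←b4 b6←b4 b7←b4 b8←b4
Dom at joins:
  b1: preds {b0,b7}: {b0} ∩ {b0,b1,b4,b7} = {b0}; idom=b0
  b4: preds {b1,b6}: {b0,b1} ∩ {b0,b1,b4,b6} = {b0,b1}; idom=b1
  b6: preds {b4,b5}: {b0,b1,b4} ∩ {b0,b1,b4,b5} = {b0,b1,b4}; idom=b4
  b7: preds {b5,b6}: {b0,b1,b4,b5} ∩ {b0,b1,b4,b6} = {b0,b1,b4}; idom=b4
  b8: preds {b6,b7}: {b0,b1,b4,b6} ∩ {b0,b1,b4,b7} = {b0,b1,b4}; idom=b4

Frontier:
  join b1 pred b0: · stop@b0
  join b1 pred b7: b7→b4→b1 stop@b0
  join b4 pred b1: · stop@b1
  join b4 pred b6: b6→b4 stop@b1
  join b6 pred b4: · stop@b4
  join b6 pred b5: b5 stop@b4
  join b7 pred b5: b5 stop@b4
  join b7 pred b6: b6 stop@b4
  join b8 pred b6: b6 stop@b4
  join b8 pred b7: b7 stop@b4
  DF(b0)=∅
  DF(b1)={b1}
  DF(b2)=∅
  DF(b3)=∅
  DF(b4)={b1,b4}
  DF(b5)={b6,b7}
  DF(b6)={b4,b7,b8}
  DF(b7)={b1,b8}
  DF(b8)=∅

φ for r: defs {b0,b5}
  DF⁺ = {b1,b4,b6,b7,b8}

Answer: ["b1", "b4", "b6", "b7", "b8"]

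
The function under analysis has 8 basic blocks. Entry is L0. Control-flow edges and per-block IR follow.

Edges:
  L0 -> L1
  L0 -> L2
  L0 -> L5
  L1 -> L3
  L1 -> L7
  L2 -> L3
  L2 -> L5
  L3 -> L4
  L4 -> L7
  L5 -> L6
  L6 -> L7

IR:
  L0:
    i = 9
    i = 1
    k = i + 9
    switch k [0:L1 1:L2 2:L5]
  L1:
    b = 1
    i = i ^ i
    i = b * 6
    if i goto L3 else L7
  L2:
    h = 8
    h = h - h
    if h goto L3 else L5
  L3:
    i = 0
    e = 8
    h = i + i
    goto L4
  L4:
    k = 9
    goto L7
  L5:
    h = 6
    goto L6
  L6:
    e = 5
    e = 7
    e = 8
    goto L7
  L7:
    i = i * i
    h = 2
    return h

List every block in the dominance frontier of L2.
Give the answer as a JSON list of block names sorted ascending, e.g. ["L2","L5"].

Answer: ["L3", "L5"]

Derivation:
idom tree: L1←L0 L2←L0 L3←L0 L4←L3 L5←L0 L6←L5 L7←L0
Join-block Dom:
  L3: preds {L1,L2}: {L0,L1} ∩ {L0,L2} = {L0}; idom=L0
  L5: preds {L0,L2}: {L0} ∩ {L0,L2} = {L0}; idom=L0
  L7: preds {L1,L4,L6}: {L0,L1} ∩ {L0,L3,L4} ∩ {L0,L5,L6} = {L0}; idom=L0

DF derivation:
  join L3 pred L1: L1 stop@L0
  join L3 pred L2: L2 stop@L0
  join L5 pred L0: · stop@L0
  join L5 pred L2: L2 stop@L0
  join L7 pred L1: L1 stop@L0
  join L7 pred L4: L4→L3 stop@L0
  join L7 pred L6: L6→L5 stop@L0
  L0: DF=∅
  L1: DF={L3,L7}
  L2: DF={L3,L5}
  L3: DF={L7}
  L4: DF={L7}
  L5: DF={L7}
  L6: DF={L7}
  L7: DF=∅

DF(L2) = ["L3", "L5"]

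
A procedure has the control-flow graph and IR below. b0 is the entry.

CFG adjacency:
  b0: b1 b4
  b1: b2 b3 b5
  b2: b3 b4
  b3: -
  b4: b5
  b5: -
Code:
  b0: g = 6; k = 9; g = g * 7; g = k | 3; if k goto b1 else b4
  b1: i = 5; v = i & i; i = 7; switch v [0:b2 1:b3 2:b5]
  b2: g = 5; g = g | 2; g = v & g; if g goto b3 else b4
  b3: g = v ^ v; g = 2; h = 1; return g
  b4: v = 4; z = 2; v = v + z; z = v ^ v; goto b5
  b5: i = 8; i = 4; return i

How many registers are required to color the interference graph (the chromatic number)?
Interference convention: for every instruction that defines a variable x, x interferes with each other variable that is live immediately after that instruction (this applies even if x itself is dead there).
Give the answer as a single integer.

Answer: 2

Derivation:
Per-block:
  b0: def={g,k} ue=∅
  b1: def={i,v} ue=∅
  b2: def={g} ue={v}
  b3: def={g,h} ue={v}
  b4: def={v,z} ue=∅
  b5: def={i} ue=∅

Backward fixpoint:
  b0 li=∅ lo=∅
  b1 li=∅ lo={v}
  b2 li={v} lo={v}
  b3 li={v} lo=∅
  b4 li=∅ lo=∅
  b5 li=∅ lo=∅

Interfere edges:
  g — {h,k,v}
  h — {g}
  i — {v}
  k — {g}
  v — {g,i,z}
  z — {v}

Registers:
  lower bound: {g,h} mutually conflict ⇒ χ ≥ 2
  assign g→c0 h→c1 i→c0 k→c1 v→c1 z→c0 — no edge inside a register ⇒ χ ≤ 2
  χ = 2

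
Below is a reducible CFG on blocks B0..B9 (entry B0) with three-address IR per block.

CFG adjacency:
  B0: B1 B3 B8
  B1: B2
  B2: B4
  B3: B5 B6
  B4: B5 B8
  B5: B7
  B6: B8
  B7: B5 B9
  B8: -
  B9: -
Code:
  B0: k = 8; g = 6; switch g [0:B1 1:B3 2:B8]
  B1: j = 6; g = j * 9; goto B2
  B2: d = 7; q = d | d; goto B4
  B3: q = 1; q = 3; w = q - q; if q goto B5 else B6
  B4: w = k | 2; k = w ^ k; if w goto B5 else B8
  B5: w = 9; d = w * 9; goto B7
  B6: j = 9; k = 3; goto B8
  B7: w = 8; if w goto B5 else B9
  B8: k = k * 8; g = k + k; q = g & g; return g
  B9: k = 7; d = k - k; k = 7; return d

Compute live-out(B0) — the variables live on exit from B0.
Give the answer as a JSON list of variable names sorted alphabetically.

def/use:
  B0: {g,k} / ∅
  B1: {g,j} / ∅
  B2: {d,q} / ∅
  B3: {q,w} / ∅
  B4: {k,w} / {k}
  B5: {d,w} / ∅
  B6: {j,k} / ∅
  B7: {w} / ∅
  B8: {g,k,q} / {k}
  B9: {d,k} / ∅

Live sets:
  live B0: ∅→{k}
  live B1: {k}→{k}
  live B2: {k}→{k}
  live B3: ∅→∅
  live B4: {k}→{k}
  live B5: ∅→∅
  live B6: ∅→{k}
  live B7: ∅→∅
  live B8: {k}→∅
  live B9: ∅→∅

live-out(B0) = ["k"]

Answer: ["k"]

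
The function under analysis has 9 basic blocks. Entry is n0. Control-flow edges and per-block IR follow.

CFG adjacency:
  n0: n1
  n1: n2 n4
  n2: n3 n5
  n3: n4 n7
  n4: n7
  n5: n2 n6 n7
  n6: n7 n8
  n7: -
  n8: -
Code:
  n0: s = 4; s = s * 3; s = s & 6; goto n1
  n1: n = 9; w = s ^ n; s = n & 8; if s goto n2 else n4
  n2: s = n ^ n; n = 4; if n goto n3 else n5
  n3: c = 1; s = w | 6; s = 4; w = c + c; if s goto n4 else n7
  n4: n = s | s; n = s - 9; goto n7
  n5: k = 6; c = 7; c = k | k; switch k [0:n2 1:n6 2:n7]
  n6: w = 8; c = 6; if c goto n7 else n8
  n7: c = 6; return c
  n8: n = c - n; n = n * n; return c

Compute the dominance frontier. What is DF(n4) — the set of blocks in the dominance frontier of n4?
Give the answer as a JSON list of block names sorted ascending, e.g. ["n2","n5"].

Answer: ["n7"]

Derivation:
idom tree: n1←n0 n2←n1 n3←n2 n4←n1 n5←n2 n6←n5 n7←n1 n8←n6
Dom at joins:
  n2: preds {n1,n5}: {n0,n1} ∩ {n0,n1,n2,n5} = {n0,n1}; idom=n1
  n4: preds {n1,n3}: {n0,n1} ∩ {n0,n1,n2,n3} = {n0,n1}; idom=n1
  n7: preds {n3,n4,n5,n6}: {n0,n1,n2,n3} ∩ {n0,n1,n4} ∩ {n0,n1,n2,n5} ∩ {n0,n1,n2,n5,n6} = {n0,n1}; idom=n1

DF derivation:
  n2←n1: walk · to n1
  n2←n5: walk n5→n2 to n1
  n4←n1: walk · to n1
  n4←n3: walk n3→n2 to n1
  n7←n3: walk n3→n2 to n1
  n7←n4: walk n4 to n1
  n7←n5: walk n5→n2 to n1
  n7←n6: walk n6→n5→n2 to n1
  DF(n0)=∅
  DF(n1)=∅
  DF(n2)={n2,n4,n7}
  DF(n3)={n4,n7}
  DF(n4)={n7}
  DF(n5)={n2,n7}
  DF(n6)={n7}
  DF(n7)=∅
  DF(n8)=∅

DF(n4) = ["n7"]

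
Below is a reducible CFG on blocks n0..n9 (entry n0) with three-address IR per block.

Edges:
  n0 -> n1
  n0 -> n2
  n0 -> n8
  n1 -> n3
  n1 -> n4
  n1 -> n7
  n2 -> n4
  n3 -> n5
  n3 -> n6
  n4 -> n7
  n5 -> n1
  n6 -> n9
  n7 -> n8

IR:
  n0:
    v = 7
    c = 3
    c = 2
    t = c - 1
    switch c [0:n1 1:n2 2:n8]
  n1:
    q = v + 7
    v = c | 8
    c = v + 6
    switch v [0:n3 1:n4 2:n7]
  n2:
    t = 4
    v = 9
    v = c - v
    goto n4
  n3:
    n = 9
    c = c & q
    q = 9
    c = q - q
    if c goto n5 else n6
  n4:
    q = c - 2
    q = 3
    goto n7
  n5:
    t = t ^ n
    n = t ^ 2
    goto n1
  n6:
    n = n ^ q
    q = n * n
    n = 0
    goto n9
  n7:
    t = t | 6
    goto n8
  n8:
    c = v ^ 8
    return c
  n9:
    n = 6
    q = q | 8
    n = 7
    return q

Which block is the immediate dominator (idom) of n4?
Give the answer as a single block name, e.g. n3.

Answer: n0

Analysis:
idom tree: n1←n0 n2←n0 n3←n1 n4←n0 n5←n3 n6←n3 n7←n0 n8←n0 n9←n6
Join-block Dom:
  n1: preds {n0,n5}: {n0} ∩ {n0,n1,n3,n5} = {n0}; idom=n0
  n4: preds {n1,n2}: {n0,n1} ∩ {n0,n2} = {n0}; idom=n0
  n7: preds {n1,n4}: {n0,n1} ∩ {n0,n4} = {n0}; idom=n0
  n8: preds {n0,n7}: {n0} ∩ {n0,n7} = {n0}; idom=n0

idom(n4) = n0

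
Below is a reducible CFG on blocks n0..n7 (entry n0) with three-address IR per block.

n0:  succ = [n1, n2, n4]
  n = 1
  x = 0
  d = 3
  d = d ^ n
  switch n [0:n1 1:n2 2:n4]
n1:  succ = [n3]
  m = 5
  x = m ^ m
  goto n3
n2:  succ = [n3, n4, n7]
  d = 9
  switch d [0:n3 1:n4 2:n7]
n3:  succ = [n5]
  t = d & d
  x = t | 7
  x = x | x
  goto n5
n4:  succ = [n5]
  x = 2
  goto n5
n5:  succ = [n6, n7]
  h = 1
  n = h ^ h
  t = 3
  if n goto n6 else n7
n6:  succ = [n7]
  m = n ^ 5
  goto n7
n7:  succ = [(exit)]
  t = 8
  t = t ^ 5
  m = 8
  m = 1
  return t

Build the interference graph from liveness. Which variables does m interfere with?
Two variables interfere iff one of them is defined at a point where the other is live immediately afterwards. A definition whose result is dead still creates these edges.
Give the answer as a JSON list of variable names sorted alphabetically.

Answer: ["d", "t"]

Working:
Block summaries:
  n0: {d,n,x} / ∅
  n1: {m,x} / ∅
  n2: {d} / ∅
  n3: {t,x} / {d}
  n4: {x} / ∅
  n5: {h,n,t} / ∅
  n6: {m} / {n}
  n7: {m,t} / ∅

Liveness:
  n0 li=∅ lo={d}
  n1 li={d} lo={d}
  n2 li=∅ lo={d}
  n3 li={d} lo=∅
  n4 li=∅ lo=∅
  n5 li=∅ lo={n}
  n6 li={n} lo=∅
  n7 li=∅ lo=∅

Conflict graph:
  d↔{m,n,x}
  h↔∅
  m↔{d,t}
  n↔{d,t,x}
  t↔{m,n}
  x↔{d,n}

N(m) = ["d", "t"]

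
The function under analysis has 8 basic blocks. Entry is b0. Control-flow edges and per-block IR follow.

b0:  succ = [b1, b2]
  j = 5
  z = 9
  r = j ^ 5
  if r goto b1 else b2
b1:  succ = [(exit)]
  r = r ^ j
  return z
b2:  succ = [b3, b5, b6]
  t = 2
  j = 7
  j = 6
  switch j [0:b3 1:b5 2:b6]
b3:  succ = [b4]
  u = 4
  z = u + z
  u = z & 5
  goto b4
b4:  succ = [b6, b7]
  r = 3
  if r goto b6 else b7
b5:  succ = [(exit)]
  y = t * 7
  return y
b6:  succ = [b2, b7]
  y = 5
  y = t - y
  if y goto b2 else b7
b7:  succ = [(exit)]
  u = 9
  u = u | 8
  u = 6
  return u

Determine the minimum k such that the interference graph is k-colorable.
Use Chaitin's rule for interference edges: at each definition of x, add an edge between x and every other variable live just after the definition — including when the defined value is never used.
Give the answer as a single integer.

Answer: 4

Analysis:
def/use:
  b0: def={j,r,z} ue=∅
  b1: def={r} ue={j,r,z}
  b2: def={j,t} ue=∅
  b3: def={u,z} ue={z}
  b4: def={r} ue=∅
  b5: def={y} ue={t}
  b6: def={y} ue={t}
  b7: def={u} ue=∅

Liveness:
  b0 li=∅ lo={j,r,z}
  b1 li={j,r,z} lo=∅
  b2 li={z} lo={t,z}
  b3 li={t,z} lo={t,z}
  b4 li={t,z} lo={t,z}
  b5 li={t} lo=∅
  b6 li={t,z} lo={z}
  b7 li=∅ lo=∅

Interference:
  j↔{r,t,z}
  r↔{j,t,z}
  t↔{j,r,u,y,z}
  u↔{t,z}
  y↔{t,z}
  z↔{j,r,t,u,y}

Chromatic number:
  clique {j,r,t,z} ⇒ need ≥ 4
  4-colouring: c0={t}  c1={z}  c2={j,u,y}  c3={r}
  χ = 4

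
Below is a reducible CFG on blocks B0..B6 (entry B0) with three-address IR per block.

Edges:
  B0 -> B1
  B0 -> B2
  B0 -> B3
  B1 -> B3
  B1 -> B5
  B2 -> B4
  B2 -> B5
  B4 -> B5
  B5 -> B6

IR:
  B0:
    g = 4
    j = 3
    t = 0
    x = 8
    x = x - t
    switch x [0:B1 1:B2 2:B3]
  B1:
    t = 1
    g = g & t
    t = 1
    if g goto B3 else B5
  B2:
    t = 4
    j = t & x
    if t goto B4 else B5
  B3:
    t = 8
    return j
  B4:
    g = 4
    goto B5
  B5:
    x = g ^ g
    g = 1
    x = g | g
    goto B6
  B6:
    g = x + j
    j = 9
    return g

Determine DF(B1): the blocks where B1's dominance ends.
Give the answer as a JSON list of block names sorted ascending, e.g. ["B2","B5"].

idom tree: B1←B0 B2←B0 B3←B0 B4←B2 B5←B0 B6←B5
Dom at joins:
  B3: preds {B0,B1}: {B0} ∩ {B0,B1} = {B0}; idom=B0
  B5: preds {B1,B2,B4}: {B0,B1} ∩ {B0,B2} ∩ {B0,B2,B4} = {B0}; idom=B0

Frontier:
  B3←B0: walk · to B0
  B3←B1: walk B1 to B0
  B5←B1: walk B1 to B0
  B5←B2: walk B2 to B0
  B5←B4: walk B4→B2 to B0
  B0 → ∅
  B1 → {B3,B5}
  B2 → {B5}
  B3 → ∅
  B4 → {B5}
  B5 → ∅
  B6 → ∅

DF(B1) = ["B3", "B5"]

Answer: ["B3", "B5"]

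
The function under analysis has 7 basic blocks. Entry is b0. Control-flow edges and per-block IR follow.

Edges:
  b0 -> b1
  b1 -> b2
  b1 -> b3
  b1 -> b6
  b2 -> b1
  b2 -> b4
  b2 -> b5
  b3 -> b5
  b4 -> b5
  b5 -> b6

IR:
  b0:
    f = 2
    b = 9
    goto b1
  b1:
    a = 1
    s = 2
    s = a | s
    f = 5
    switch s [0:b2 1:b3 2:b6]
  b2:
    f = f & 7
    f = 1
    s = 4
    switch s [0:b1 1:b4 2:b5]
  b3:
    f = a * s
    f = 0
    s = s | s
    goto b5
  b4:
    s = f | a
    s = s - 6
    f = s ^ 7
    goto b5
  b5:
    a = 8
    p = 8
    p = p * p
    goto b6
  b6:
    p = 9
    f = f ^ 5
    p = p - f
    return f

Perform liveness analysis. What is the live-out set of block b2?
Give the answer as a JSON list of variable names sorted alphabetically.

Answer: ["a", "f"]

Analysis:
def/use:
  b0: def={b,f} ue=∅
  b1: def={a,f,s} ue=∅
  b2: def={f,s} ue={f}
  b3: def={f,s} ue={a,s}
  b4: def={f,s} ue={a,f}
  b5: def={a,p} ue=∅
  b6: def={f,p} ue={f}

Live sets:
  live b0: ∅→∅
  live b1: ∅→{a,f,s}
  live b2: {a,f}→{a,f}
  live b3: {a,s}→{f}
  live b4: {a,f}→{f}
  live b5: {f}→{f}
  live b6: {f}→∅

live-out(b2) = ["a", "f"]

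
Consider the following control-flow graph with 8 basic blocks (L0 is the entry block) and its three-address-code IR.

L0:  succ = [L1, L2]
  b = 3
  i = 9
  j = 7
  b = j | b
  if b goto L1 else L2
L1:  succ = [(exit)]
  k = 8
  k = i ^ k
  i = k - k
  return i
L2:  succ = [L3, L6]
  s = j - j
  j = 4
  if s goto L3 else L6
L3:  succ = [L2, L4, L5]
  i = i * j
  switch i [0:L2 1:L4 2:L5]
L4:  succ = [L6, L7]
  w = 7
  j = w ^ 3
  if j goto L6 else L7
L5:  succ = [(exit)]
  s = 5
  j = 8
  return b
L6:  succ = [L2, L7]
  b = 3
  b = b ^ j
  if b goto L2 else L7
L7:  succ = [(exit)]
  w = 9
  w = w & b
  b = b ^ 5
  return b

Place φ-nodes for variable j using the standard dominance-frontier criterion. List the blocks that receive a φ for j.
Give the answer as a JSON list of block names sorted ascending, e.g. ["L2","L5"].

Answer: ["L2", "L6", "L7"]

Analysis:
idom tree: L1←L0 L2←L0 L3←L2 L4←L3 L5←L3 L6←L2 L7←L2
Dom∩ at merges:
  L2: preds {L0,L3,L6}: {L0} ∩ {L0,L2,L3} ∩ {L0,L2,L6} = {L0}; idom=L0
  L6: preds {L2,L4}: {L0,L2} ∩ {L0,L2,L3,L4} = {L0,L2}; idom=L2
  L7: preds {L4,L6}: {L0,L2,L3,L4} ∩ {L0,L2,L6} = {L0,L2}; idom=L2

Frontier:
  L2←L0: walk · to L0
  L2←L3: walk L3→L2 to L0
  L2←L6: walk L6→L2 to L0
  L6←L2: walk · to L2
  L6←L4: walk L4→L3 to L2
  L7←L4: walk L4→L3 to L2
  L7←L6: walk L6 to L2
  L0: DF=∅
  L1: DF=∅
  L2: DF={L2}
  L3: DF={L2,L6,L7}
  L4: DF={L6,L7}
  L5: DF=∅
  L6: DF={L2,L7}
  L7: DF=∅

φ for j: defs {L0,L2,L4,L5}
  DF⁺ = {L2,L6,L7}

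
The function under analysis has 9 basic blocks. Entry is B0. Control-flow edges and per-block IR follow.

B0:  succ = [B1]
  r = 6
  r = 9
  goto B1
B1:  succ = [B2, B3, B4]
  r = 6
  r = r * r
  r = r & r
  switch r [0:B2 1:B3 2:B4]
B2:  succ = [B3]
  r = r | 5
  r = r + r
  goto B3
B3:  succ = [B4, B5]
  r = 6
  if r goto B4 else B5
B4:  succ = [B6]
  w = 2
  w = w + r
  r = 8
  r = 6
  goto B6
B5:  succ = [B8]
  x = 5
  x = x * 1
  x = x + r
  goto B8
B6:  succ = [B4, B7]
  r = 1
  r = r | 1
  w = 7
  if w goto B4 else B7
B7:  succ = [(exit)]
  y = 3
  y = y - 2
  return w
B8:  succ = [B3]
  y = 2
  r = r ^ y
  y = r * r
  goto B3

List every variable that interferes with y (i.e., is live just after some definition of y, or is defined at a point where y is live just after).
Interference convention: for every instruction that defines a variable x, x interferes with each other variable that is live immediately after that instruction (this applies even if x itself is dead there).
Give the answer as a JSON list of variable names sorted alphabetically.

Block summaries:
  B0: {r} / ∅
  B1: {r} / ∅
  B2: {r} / {r}
  B3: {r} / ∅
  B4: {r,w} / {r}
  B5: {x} / {r}
  B6: {r,w} / ∅
  B7: {y} / {w}
  B8: {r,y} / {r}

Backward fixpoint:
  B0 li=∅ lo=∅
  B1 li=∅ lo={r}
  B2 li={r} lo=∅
  B3 li=∅ lo={r}
  B4 li={r} lo=∅
  B5 li={r} lo={r}
  B6 li=∅ lo={r,w}
  B7 li={w} lo=∅
  B8 li={r} lo=∅

Interfere edges:
  r↔{w,x,y}
  w↔{r,y}
  x↔{r}
  y↔{r,w}

N(y) = ["r", "w"]

Answer: ["r", "w"]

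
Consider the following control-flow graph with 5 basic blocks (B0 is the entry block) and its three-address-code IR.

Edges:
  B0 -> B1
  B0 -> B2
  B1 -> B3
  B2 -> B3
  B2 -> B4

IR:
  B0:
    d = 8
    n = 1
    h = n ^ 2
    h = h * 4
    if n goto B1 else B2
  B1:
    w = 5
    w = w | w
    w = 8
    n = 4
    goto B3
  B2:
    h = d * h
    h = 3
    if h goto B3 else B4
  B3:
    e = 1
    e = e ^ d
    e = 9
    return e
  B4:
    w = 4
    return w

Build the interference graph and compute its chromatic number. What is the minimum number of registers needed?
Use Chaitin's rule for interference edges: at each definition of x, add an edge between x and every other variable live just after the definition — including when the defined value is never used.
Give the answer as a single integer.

Per-block:
  B0: {d,h,n} / ∅
  B1: {n,w} / ∅
  B2: {h} / {d,h}
  B3: {e} / {d}
  B4: {w} / ∅

Live sets:
  B0 li=∅ lo={d,h}
  B1 li={d} lo={d}
  B2 li={d,h} lo={d}
  B3 li={d} lo=∅
  B4 li=∅ lo=∅

Interference:
  d: {e,h,n,w}
  e: {d}
  h: {d,n}
  n: {d,h}
  w: {d}

Registers:
  {d,h,n} pairwise interfere (3-clique) ⇒ χ ≥ 3
  3-colouring: r0={d}  r1={e,h,w}  r2={n}
  χ = 3

Answer: 3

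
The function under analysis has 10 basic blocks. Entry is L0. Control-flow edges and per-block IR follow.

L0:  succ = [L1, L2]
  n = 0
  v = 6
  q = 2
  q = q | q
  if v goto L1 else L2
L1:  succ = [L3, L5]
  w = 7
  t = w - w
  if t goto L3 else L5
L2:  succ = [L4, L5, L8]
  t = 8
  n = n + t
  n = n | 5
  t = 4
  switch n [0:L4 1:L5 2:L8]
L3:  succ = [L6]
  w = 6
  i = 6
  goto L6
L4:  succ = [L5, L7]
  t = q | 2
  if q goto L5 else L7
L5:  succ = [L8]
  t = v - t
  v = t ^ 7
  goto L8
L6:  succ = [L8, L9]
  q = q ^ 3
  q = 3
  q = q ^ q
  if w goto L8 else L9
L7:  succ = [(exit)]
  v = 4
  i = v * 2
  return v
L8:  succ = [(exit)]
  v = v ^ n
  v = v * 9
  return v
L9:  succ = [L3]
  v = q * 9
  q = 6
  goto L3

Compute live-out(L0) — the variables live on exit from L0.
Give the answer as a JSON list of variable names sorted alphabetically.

def/use:
  L0 def {n,q,v} use ∅
  L1 def {t,w} use ∅
  L2 def {n,t} use {n}
  L3 def {i,w} use ∅
  L4 def {t} use {q}
  L5 def {t,v} use {t,v}
  L6 def {q} use {q,w}
  L7 def {i,v} use ∅
  L8 def {v} use {n,v}
  L9 def {q,v} use {q}

Liveness:
  L0: in=∅ out={n,q,v}
  L1: in={n,q,v} out={n,q,t,v}
  L2: in={n,q,v} out={n,q,t,v}
  L3: in={n,q,v} out={n,q,v,w}
  L4: in={n,q,v} out={n,t,v}
  L5: in={n,t,v} out={n,v}
  L6: in={n,q,v,w} out={n,q,v}
  L7: in=∅ out=∅
  L8: in={n,v} out=∅
  L9: in={n,q} out={n,q,v}

live-out(L0) = ["n", "q", "v"]

Answer: ["n", "q", "v"]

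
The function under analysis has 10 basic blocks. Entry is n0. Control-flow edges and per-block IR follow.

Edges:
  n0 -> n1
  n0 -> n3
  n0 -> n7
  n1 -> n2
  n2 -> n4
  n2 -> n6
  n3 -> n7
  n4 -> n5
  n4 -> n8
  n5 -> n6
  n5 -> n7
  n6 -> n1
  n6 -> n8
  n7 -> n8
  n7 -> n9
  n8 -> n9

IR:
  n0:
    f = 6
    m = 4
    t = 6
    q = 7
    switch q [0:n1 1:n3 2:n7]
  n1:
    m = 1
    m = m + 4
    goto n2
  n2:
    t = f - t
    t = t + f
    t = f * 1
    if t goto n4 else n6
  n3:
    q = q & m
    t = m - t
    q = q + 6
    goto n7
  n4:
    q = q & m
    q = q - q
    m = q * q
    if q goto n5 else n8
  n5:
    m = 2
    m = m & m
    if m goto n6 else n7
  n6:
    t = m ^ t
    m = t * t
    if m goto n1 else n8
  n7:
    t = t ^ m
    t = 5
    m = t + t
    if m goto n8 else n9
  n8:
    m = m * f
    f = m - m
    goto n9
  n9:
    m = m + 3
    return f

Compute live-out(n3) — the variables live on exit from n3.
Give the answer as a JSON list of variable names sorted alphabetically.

Per-block:
  n0 def {f,m,q,t} use ∅
  n1 def {m} use ∅
  n2 def {t} use {f,t}
  n3 def {q,t} use {m,q,t}
  n4 def {m,q} use {m,q}
  n5 def {m} use ∅
  n6 def {m,t} use {m,t}
  n7 def {m,t} use {m,t}
  n8 def {f,m} use {f,m}
  n9 def {m} use {f,m}

Backward fixpoint:
  n0: in=∅ out={f,m,q,t}
  n1: in={f,q,t} out={f,m,q,t}
  n2: in={f,m,q,t} out={f,m,q,t}
  n3: in={f,m,q,t} out={f,m,t}
  n4: in={f,m,q,t} out={f,m,q,t}
  n5: in={f,q,t} out={f,m,q,t}
  n6: in={f,m,q,t} out={f,m,q,t}
  n7: in={f,m,t} out={f,m}
  n8: in={f,m} out={f,m}
  n9: in={f,m} out=∅

live-out(n3) = ["f", "m", "t"]

Answer: ["f", "m", "t"]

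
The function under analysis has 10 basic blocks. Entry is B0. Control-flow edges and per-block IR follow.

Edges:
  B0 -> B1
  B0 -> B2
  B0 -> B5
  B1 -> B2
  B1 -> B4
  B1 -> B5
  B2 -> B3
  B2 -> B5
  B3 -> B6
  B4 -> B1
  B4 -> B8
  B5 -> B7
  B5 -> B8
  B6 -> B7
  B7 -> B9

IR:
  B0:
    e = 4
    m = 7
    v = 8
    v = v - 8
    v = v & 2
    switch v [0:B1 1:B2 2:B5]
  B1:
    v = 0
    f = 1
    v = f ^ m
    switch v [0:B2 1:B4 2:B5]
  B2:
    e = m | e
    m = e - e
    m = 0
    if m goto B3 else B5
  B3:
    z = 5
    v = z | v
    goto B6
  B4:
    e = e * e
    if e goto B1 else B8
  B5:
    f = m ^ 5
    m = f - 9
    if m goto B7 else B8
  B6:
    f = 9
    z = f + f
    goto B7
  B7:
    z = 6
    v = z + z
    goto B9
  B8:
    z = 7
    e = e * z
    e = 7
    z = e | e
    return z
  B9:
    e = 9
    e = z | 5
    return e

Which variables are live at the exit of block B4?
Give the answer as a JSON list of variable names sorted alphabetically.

Block summaries:
  B0 def {e,m,v} use ∅
  B1 def {f,v} use {m}
  B2 def {e,m} use {e,m}
  B3 def {v,z} use {v}
  B4 def {e} use {e}
  B5 def {f,m} use {m}
  B6 def {f,z} use ∅
  B7 def {v,z} use ∅
  B8 def {e,z} use {e}
  B9 def {e} use {z}

Backward fixpoint:
  B0 li=∅ lo={e,m,v}
  B1 li={e,m} lo={e,m,v}
  B2 li={e,m,v} lo={e,m,v}
  B3 li={v} lo=∅
  B4 li={e,m} lo={e,m}
  B5 li={e,m} lo={e}
  B6 li=∅ lo=∅
  B7 li=∅ lo={z}
  B8 li={e} lo=∅
  B9 li={z} lo=∅

live-out(B4) = ["e", "m"]

Answer: ["e", "m"]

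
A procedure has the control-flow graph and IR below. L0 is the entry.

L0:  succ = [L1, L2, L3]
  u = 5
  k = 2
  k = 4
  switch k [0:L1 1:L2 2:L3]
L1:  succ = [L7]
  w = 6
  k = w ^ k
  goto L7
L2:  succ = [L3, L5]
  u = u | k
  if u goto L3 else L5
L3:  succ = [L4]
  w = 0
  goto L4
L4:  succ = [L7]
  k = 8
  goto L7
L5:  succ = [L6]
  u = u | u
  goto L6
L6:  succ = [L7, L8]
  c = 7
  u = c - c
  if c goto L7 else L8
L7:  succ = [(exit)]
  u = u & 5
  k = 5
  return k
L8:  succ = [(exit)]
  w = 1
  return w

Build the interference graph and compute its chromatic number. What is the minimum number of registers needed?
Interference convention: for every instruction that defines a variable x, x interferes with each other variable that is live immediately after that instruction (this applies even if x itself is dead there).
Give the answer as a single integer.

Per-block:
  L0 def {k,u} use ∅
  L1 def {k,w} use {k}
  L2 def {u} use {k,u}
  L3 def {w} use ∅
  L4 def {k} use ∅
  L5 def {u} use {u}
  L6 def {c,u} use ∅
  L7 def {k,u} use {u}
  L8 def {w} use ∅

Liveness:
  L0 li=∅ lo={k,u}
  L1 li={k,u} lo={u}
  L2 li={k,u} lo={u}
  L3 li={u} lo={u}
  L4 li={u} lo={u}
  L5 li={u} lo=∅
  L6 li=∅ lo={u}
  L7 li={u} lo=∅
  L8 li=∅ lo=∅

Interfere edges:
  c — {u}
  k — {u,w}
  u — {c,k,w}
  w — {k,u}

Chromatic number:
  clique {k,u,w} ⇒ need ≥ 3
  assign c→R1 k→R1 u→R0 w→R2 — no edge inside a register ⇒ χ ≤ 3
  χ = 3

Answer: 3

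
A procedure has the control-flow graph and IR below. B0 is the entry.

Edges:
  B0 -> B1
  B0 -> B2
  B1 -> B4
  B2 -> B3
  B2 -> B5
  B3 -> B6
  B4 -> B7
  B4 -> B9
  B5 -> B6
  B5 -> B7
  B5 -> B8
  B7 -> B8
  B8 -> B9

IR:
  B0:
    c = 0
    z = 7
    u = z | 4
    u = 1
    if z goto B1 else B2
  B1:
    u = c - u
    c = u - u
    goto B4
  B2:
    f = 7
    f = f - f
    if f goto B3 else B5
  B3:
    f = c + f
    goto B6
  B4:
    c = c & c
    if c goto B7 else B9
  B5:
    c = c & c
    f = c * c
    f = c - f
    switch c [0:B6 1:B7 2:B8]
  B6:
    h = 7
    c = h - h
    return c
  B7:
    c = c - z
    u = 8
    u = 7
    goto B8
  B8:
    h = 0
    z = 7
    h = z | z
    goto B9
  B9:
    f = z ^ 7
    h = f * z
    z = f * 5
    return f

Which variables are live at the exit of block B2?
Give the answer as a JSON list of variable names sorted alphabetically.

Per-block:
  B0 def {c,u,z} use ∅
  B1 def {c,u} use {c,u}
  B2 def {f} use ∅
  B3 def {f} use {c,f}
  B4 def {c} use {c}
  B5 def {c,f} use {c}
  B6 def {c,h} use ∅
  B7 def {c,u} use {c,z}
  B8 def {h,z} use ∅
  B9 def {f,h,z} use {z}

Liveness:
  B0 li=∅ lo={c,u,z}
  B1 li={c,u,z} lo={c,z}
  B2 li={c,z} lo={c,f,z}
  B3 li={c,f} lo=∅
  B4 li={c,z} lo={c,z}
  B5 li={c,z} lo={c,z}
  B6 li=∅ lo=∅
  B7 li={c,z} lo=∅
  B8 li=∅ lo={z}
  B9 li={z} lo=∅

live-out(B2) = ["c", "f", "z"]

Answer: ["c", "f", "z"]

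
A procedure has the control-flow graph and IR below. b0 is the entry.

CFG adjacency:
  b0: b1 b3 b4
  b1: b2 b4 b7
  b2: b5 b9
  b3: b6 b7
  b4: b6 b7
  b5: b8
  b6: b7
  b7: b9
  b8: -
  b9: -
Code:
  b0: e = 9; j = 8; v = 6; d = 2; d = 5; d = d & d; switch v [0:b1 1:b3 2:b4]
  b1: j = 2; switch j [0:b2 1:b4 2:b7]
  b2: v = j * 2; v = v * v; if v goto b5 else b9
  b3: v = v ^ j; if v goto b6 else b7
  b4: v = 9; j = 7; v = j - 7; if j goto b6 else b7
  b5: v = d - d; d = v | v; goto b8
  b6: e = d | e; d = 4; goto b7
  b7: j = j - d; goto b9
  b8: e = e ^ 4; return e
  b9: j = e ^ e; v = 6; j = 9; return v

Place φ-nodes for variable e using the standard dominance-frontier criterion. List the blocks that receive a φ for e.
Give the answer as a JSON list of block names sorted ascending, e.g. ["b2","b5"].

idom tree: b1←b0 b2←b1 b3←b0 b4←b0 b5←b2 b6←b0 b7←b0 b8←b5 b9←b0
Dom∩ at merges:
  b4: preds {b0,b1}: {b0} ∩ {b0,b1} = {b0}; idom=b0
  b6: preds {b3,b4}: {b0,b3} ∩ {b0,b4} = {b0}; idom=b0
  b7: preds {b1,b3,b4,b6}: {b0,b1} ∩ {b0,b3} ∩ {b0,b4} ∩ {b0,b6} = {b0}; idom=b0
  b9: preds {b2,b7}: {b0,b1,b2} ∩ {b0,b7} = {b0}; idom=b0

DF walk-up:
  b4←b0: walk · to b0
  b4←b1: walk b1 to b0
  b6←b3: walk b3 to b0
  b6←b4: walk b4 to b0
  b7←b1: walk b1 to b0
  b7←b3: walk b3 to b0
  b7←b4: walk b4 to b0
  b7←b6: walk b6 to b0
  b9←b2: walk b2→b1 to b0
  b9←b7: walk b7 to b0
  DF(b0)=∅
  DF(b1)={b4,b7,b9}
  DF(b2)={b9}
  DF(b3)={b6,b7}
  DF(b4)={b6,b7}
  DF(b5)=∅
  DF(b6)={b7}
  DF(b7)={b9}
  DF(b8)=∅
  DF(b9)=∅

φ for e: defs {b0,b6,b8}
  DF⁺ = {b7,b9}

Answer: ["b7", "b9"]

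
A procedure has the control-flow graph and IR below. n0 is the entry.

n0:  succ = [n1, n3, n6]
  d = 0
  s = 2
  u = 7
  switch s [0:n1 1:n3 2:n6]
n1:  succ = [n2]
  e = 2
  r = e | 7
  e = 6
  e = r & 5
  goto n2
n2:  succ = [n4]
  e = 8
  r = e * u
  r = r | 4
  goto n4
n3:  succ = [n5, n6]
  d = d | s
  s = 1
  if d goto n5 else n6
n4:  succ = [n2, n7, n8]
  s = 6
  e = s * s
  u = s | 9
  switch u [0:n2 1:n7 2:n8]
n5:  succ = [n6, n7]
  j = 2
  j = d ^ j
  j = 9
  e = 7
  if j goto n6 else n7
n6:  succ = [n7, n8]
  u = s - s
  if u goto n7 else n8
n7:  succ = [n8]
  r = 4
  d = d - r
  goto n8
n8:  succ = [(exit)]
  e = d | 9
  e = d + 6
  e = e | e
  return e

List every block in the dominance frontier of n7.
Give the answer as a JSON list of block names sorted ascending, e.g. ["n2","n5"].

Answer: ["n8"]

Working:
idom tree: n1←n0 n2←n1 n3←n0 n4←n2 n5←n3 n6←n0 n7←n0 n8←n0
Dom at joins:
  n2: preds {n1,n4}: {n0,n1} ∩ {n0,n1,n2,n4} = {n0,n1}; idom=n1
  n6: preds {n0,n3,n5}: {n0} ∩ {n0,n3} ∩ {n0,n3,n5} = {n0}; idom=n0
  n7: preds {n4,n5,n6}: {n0,n1,n2,n4} ∩ {n0,n3,n5} ∩ {n0,n6} = {n0}; idom=n0
  n8: preds {n4,n6,n7}: {n0,n1,n2,n4} ∩ {n0,n6} ∩ {n0,n7} = {n0}; idom=n0

DF derivation:
  n2←n1: walk · to n1
  n2←n4: walk n4→n2 to n1
  n6←n0: walk · to n0
  n6←n3: walk n3 to n0
  n6←n5: walk n5→n3 to n0
  n7←n4: walk n4→n2→n1 to n0
  n7←n5: walk n5→n3 to n0
  n7←n6: walk n6 to n0
  n8←n4: walk n4→n2→n1 to n0
  n8←n6: walk n6 to n0
  n8←n7: walk n7 to n0
  n0 → ∅
  n1 → {n7,n8}
  n2 → {n2,n7,n8}
  n3 → {n6,n7}
  n4 → {n2,n7,n8}
  n5 → {n6,n7}
  n6 → {n7,n8}
  n7 → {n8}
  n8 → ∅

DF(n7) = ["n8"]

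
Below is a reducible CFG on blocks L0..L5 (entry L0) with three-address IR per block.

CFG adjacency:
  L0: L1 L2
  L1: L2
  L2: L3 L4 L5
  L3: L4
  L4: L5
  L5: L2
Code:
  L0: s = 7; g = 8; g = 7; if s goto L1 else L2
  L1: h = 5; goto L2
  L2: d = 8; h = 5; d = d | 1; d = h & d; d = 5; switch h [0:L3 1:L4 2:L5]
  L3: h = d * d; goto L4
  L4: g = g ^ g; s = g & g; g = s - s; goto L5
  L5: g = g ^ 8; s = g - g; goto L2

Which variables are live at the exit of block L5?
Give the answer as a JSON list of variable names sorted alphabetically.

def/use:
  L0: {g,s} / ∅
  L1: {h} / ∅
  L2: {d,h} / ∅
  L3: {h} / {d}
  L4: {g,s} / {g}
  L5: {g,s} / {g}

Live sets:
  live L0: ∅→{g}
  live L1: {g}→{g}
  live L2: {g}→{d,g}
  live L3: {d,g}→{g}
  live L4: {g}→{g}
  live L5: {g}→{g}

live-out(L5) = ["g"]

Answer: ["g"]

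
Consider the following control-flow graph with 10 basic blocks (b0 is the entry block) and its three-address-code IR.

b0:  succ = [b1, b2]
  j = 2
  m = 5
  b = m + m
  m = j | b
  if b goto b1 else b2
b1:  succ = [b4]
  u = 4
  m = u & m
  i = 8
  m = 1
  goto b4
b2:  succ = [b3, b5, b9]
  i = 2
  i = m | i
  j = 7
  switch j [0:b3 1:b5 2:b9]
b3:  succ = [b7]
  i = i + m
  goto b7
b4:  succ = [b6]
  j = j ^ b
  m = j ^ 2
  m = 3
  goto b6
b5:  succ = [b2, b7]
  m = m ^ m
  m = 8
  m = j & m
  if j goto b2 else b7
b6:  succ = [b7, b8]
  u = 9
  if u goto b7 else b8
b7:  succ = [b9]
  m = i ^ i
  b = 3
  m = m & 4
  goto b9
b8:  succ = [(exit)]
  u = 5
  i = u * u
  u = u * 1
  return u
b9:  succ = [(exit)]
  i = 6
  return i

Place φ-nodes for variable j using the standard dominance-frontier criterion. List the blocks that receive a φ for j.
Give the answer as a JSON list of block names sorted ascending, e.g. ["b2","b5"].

idom tree: b1←b0 b2←b0 b3←b2 b4←b1 b5←b2 b6←b4 b7←b0 b8←b6 b9←b0
Dom∩ at merges:
  b2: preds {b0,b5}: {b0} ∩ {b0,b2,b5} = {b0}; idom=b0
  b7: preds {b3,b5,b6}: {b0,b2,b3} ∩ {b0,b2,b5} ∩ {b0,b1,b4,b6} = {b0}; idom=b0
  b9: preds {b2,b7}: {b0,b2} ∩ {b0,b7} = {b0}; idom=b0

Frontier:
  join b2 pred b0: · stop@b0
  join b2 pred b5: b5→b2 stop@b0
  join b7 pred b3: b3→b2 stop@b0
  join b7 pred b5: b5→b2 stop@b0
  join b7 pred b6: b6→b4→b1 stop@b0
  join b9 pred b2: b2 stop@b0
  join b9 pred b7: b7 stop@b0
  DF(b0)=∅
  DF(b1)={b7}
  DF(b2)={b2,b7,b9}
  DF(b3)={b7}
  DF(b4)={b7}
  DF(b5)={b2,b7}
  DF(b6)={b7}
  DF(b7)={b9}
  DF(b8)=∅
  DF(b9)=∅

φ for j: defs {b0,b2,b4}
  DF⁺ = {b2,b7,b9}

Answer: ["b2", "b7", "b9"]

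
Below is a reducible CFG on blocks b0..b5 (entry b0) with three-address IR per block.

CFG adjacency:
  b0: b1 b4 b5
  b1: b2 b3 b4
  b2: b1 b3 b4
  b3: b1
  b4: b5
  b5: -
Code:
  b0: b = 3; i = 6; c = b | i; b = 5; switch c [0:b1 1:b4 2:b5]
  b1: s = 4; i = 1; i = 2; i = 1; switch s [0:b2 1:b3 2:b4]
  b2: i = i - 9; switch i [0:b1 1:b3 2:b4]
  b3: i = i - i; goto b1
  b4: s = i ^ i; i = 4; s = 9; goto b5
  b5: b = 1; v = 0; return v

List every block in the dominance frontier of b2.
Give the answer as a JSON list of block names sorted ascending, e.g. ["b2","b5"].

Answer: ["b1", "b3", "b4"]

Derivation:
idom tree: b1←b0 b2←b1 b3←b1 b4←b0 b5←b0
Join-block Dom:
  b1: preds {b0,b2,b3}: {b0} ∩ {b0,b1,b2} ∩ {b0,b1,b3} = {b0}; idom=b0
  b3: preds {b1,b2}: {b0,b1} ∩ {b0,b1,b2} = {b0,b1}; idom=b1
  b4: preds {b0,b1,b2}: {b0} ∩ {b0,b1} ∩ {b0,b1,b2} = {b0}; idom=b0
  b5: preds {b0,b4}: {b0} ∩ {b0,b4} = {b0}; idom=b0

DF derivation:
  b1←b0: walk · to b0
  b1←b2: walk b2→b1 to b0
  b1←b3: walk b3→b1 to b0
  b3←b1: walk · to b1
  b3←b2: walk b2 to b1
  b4←b0: walk · to b0
  b4←b1: walk b1 to b0
  b4←b2: walk b2→b1 to b0
  b5←b0: walk · to b0
  b5←b4: walk b4 to b0
  b0: DF=∅
  b1: DF={b1,b4}
  b2: DF={b1,b3,b4}
  b3: DF={b1}
  b4: DF={b5}
  b5: DF=∅

DF(b2) = ["b1", "b3", "b4"]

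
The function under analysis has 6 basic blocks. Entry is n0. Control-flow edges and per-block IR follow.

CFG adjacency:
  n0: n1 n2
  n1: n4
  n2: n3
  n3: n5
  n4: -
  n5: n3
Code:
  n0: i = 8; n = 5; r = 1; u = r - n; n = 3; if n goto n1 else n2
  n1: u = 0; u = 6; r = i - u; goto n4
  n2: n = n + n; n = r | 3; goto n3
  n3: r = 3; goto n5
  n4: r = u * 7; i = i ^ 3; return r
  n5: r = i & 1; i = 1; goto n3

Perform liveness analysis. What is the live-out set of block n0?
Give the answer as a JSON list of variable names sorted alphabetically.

Answer: ["i", "n", "r"]

Derivation:
def/use:
  n0: {i,n,r,u} / ∅
  n1: {r,u} / {i}
  n2: {n} / {n,r}
  n3: {r} / ∅
  n4: {i,r} / {i,u}
  n5: {i,r} / {i}

Backward fixpoint:
  n0: in=∅ out={i,n,r}
  n1: in={i} out={i,u}
  n2: in={i,n,r} out={i}
  n3: in={i} out={i}
  n4: in={i,u} out=∅
  n5: in={i} out={i}

live-out(n0) = ["i", "n", "r"]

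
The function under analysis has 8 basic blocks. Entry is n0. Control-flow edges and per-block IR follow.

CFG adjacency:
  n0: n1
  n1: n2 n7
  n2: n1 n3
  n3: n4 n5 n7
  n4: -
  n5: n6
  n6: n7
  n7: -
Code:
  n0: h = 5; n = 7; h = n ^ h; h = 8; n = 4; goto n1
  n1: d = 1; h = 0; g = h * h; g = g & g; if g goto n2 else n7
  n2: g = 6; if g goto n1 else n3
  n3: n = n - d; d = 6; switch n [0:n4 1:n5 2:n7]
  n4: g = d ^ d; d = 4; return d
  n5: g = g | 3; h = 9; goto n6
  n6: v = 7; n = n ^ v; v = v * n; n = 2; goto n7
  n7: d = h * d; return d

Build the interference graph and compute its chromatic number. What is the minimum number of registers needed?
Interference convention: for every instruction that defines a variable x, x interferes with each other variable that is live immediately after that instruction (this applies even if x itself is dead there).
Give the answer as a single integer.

def/use:
  n0: {h,n} / ∅
  n1: {d,g,h} / ∅
  n2: {g} / ∅
  n3: {d,n} / {d,n}
  n4: {d,g} / {d}
  n5: {g,h} / {g}
  n6: {n,v} / {n}
  n7: {d} / {d,h}

Liveness:
  n0: in=∅ out={n}
  n1: in={n} out={d,h,n}
  n2: in={d,h,n} out={d,g,h,n}
  n3: in={d,g,h,n} out={d,g,h,n}
  n4: in={d} out=∅
  n5: in={d,g,n} out={d,h,n}
  n6: in={d,h,n} out={d,h}
  n7: in={d,h} out=∅

Conflict graph:
  d↔{g,h,n,v}
  g↔{d,h,n}
  h↔{d,g,n,v}
  n↔{d,g,h,v}
  v↔{d,h,n}

Colouring:
  clique {d,g,h,n} ⇒ need ≥ 4
  4-colouring: r0={d}  r1={h}  r2={n}  r3={g,v}
  χ = 4

Answer: 4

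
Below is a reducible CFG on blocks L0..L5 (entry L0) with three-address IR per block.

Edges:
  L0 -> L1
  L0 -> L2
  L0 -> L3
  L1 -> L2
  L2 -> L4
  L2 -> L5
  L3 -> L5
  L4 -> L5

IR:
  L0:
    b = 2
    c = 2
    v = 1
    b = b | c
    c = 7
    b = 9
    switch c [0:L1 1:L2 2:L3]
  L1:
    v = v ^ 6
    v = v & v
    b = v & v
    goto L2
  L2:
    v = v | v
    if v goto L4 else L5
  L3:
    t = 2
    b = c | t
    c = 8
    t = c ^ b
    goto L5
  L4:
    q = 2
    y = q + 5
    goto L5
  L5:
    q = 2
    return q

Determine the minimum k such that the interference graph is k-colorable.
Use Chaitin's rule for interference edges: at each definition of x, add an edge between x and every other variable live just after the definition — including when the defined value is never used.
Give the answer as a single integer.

Answer: 3

Derivation:
Block summaries:
  L0: def={b,c,v} ue=∅
  L1: def={b,v} ue={v}
  L2: def={v} ue={v}
  L3: def={b,c,t} ue={c}
  L4: def={q,y} ue=∅
  L5: def={q} ue=∅

Liveness:
  L0: in=∅ out={c,v}
  L1: in={v} out={v}
  L2: in={v} out=∅
  L3: in={c} out=∅
  L4: in=∅ out=∅
  L5: in=∅ out=∅

Interference:
  b↔{c,v}
  c↔{b,t,v}
  q↔∅
  t↔{c}
  v↔{b,c}
  y↔∅

Registers:
  lower bound: {b,c,v} mutually conflict ⇒ χ ≥ 3
  3-colouring: R0={c,q,y}  R1={b,t}  R2={v}
  χ = 3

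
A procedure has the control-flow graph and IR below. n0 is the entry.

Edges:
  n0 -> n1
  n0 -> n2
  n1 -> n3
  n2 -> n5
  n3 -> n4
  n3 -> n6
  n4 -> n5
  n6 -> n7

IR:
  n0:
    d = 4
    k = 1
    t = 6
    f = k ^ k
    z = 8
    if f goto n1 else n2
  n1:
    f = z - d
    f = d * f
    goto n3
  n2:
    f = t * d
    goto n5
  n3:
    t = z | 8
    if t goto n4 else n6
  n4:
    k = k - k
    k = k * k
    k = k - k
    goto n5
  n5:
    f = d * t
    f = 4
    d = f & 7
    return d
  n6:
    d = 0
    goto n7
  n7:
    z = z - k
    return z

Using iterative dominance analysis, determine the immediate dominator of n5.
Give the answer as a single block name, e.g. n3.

Answer: n0

Derivation:
idom tree: n1←n0 n2←n0 n3←n1 n4←n3 n5←n0 n6←n3 n7←n6
Dom at joins:
  n5: preds {n2,n4}: {n0,n2} ∩ {n0,n1,n3,n4} = {n0}; idom=n0

idom(n5) = n0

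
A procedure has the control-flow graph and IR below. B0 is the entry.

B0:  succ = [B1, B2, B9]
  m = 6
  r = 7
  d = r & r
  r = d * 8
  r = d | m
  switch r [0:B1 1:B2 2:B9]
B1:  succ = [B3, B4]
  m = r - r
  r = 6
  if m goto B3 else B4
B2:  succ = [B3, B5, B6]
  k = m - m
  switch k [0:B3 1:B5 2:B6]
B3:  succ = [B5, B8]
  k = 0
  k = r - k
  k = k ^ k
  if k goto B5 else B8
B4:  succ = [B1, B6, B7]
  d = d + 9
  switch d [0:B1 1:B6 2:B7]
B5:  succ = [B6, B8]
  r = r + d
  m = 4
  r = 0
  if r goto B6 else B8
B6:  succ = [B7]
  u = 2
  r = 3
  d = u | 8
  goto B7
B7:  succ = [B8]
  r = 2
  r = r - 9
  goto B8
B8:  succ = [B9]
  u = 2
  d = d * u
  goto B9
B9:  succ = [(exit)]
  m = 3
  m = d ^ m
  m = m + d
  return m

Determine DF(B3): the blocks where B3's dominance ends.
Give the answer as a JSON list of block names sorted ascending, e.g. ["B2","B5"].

Answer: ["B5", "B8"]

Analysis:
idom tree: B1←B0 B2←B0 B3←B0 B4←B1 B5←B0 B6←B0 B7←B0 B8←B0 B9←B0
Dom∩ at merges:
  B1: preds {B0,B4}: {B0} ∩ {B0,B1,B4} = {B0}; idom=B0
  B3: preds {B1,B2}: {B0,B1} ∩ {B0,B2} = {B0}; idom=B0
  B5: preds {B2,B3}: {B0,B2} ∩ {B0,B3} = {B0}; idom=B0
  B6: preds {B2,B4,B5}: {B0,B2} ∩ {B0,B1,B4} ∩ {B0,B5} = {B0}; idom=B0
  B7: preds {B4,B6}: {B0,B1,B4} ∩ {B0,B6} = {B0}; idom=B0
  B8: preds {B3,B5,B7}: {B0,B3} ∩ {B0,B5} ∩ {B0,B7} = {B0}; idom=B0
  B9: preds {B0,B8}: {B0} ∩ {B0,B8} = {B0}; idom=B0

DF derivation:
  B1←B0: walk · to B0
  B1←B4: walk B4→B1 to B0
  B3←B1: walk B1 to B0
  B3←B2: walk B2 to B0
  B5←B2: walk B2 to B0
  B5←B3: walk B3 to B0
  B6←B2: walk B2 to B0
  B6←B4: walk B4→B1 to B0
  B6←B5: walk B5 to B0
  B7←B4: walk B4→B1 to B0
  B7←B6: walk B6 to B0
  B8←B3: walk B3 to B0
  B8←B5: walk B5 to B0
  B8←B7: walk B7 to B0
  B9←B0: walk · to B0
  B9←B8: walk B8 to B0
  B0 → ∅
  B1 → {B1,B3,B6,B7}
  B2 → {B3,B5,B6}
  B3 → {B5,B8}
  B4 → {B1,B6,B7}
  B5 → {B6,B8}
  B6 → {B7}
  B7 → {B8}
  B8 → {B9}
  B9 → ∅

DF(B3) = ["B5", "B8"]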